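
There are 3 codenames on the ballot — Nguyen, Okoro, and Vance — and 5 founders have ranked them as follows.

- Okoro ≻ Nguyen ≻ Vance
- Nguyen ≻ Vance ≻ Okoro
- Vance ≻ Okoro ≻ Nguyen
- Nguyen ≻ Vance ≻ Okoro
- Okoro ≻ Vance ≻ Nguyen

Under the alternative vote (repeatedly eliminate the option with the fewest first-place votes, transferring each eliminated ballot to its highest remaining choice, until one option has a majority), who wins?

Okoro

Round 1: Nguyen 2, Okoro 2, Vance 1. Vance has the fewest and is eliminated.
Round 2: Okoro 3, Nguyen 2. Okoro has a majority.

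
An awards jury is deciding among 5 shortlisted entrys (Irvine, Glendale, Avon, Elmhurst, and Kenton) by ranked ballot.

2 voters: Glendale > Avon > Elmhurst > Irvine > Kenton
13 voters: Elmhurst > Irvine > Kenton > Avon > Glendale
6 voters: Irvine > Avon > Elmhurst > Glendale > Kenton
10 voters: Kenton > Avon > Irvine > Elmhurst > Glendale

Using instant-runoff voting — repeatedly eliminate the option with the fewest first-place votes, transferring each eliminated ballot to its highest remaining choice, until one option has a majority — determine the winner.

Round 1: Elmhurst 13, Kenton 10, Irvine 6, Glendale 2, Avon 0. Avon has the fewest and is eliminated.
Round 2: Elmhurst 13, Kenton 10, Irvine 6, Glendale 2. Glendale has the fewest and is eliminated.
Round 3: Elmhurst 15, Kenton 10, Irvine 6. Irvine has the fewest and is eliminated.
Round 4: Elmhurst 21, Kenton 10. Elmhurst has a majority.

Elmhurst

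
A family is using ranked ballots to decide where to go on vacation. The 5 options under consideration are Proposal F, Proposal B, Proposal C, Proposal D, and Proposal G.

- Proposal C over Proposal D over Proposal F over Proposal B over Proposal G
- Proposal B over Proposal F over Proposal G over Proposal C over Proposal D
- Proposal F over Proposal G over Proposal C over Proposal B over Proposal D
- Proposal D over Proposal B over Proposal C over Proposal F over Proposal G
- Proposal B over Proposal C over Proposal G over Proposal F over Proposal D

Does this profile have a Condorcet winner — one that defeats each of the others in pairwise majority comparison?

Yes

Head-to-head results (5 voters total):
Proposal F vs Proposal B: Proposal B wins 3–2.
Proposal F vs Proposal C: Proposal C wins 3–2.
Proposal F vs Proposal D: Proposal F wins 3–2.
Proposal F vs Proposal G: Proposal F wins 4–1.
Proposal B vs Proposal C: Proposal B wins 3–2.
Proposal B vs Proposal D: Proposal B wins 3–2.
Proposal B vs Proposal G: Proposal B wins 4–1.
Proposal C vs Proposal D: Proposal C wins 4–1.
Proposal C vs Proposal G: Proposal C wins 3–2.
Proposal D vs Proposal G: Proposal G wins 3–2.
Proposal B beats each rival — Proposal F (3–2), Proposal C (3–2), Proposal D (3–2), Proposal G (4–1) — so Proposal B is the Condorcet winner.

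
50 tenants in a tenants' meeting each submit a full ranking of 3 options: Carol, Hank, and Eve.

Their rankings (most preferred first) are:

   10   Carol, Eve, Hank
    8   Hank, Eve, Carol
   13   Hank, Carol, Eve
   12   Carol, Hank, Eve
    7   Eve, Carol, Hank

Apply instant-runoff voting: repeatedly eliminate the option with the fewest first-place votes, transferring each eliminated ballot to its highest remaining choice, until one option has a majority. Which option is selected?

Round 1: Carol 22, Hank 21, Eve 7. Eve has the fewest and is eliminated.
Round 2: Carol 29, Hank 21. Carol has a majority.

Carol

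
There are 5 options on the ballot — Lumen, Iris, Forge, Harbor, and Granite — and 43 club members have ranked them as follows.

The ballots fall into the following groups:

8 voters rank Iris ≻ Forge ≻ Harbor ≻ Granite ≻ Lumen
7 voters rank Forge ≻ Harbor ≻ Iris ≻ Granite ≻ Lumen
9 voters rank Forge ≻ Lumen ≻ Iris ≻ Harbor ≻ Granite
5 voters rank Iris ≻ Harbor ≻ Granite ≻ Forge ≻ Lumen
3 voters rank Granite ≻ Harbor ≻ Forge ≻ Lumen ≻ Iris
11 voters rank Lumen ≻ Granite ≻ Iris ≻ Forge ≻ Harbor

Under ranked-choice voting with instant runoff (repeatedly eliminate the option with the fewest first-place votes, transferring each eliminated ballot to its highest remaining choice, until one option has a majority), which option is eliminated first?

Round 1: Forge 16, Iris 13, Lumen 11, Granite 3, Harbor 0. Harbor has the fewest and is eliminated.
Round 2: Forge 16, Iris 13, Lumen 11, Granite 3. Granite has the fewest and is eliminated.
Round 3: Forge 19, Iris 13, Lumen 11. Lumen has the fewest and is eliminated.
Round 4: Iris 24, Forge 19. Iris has a majority.

Harbor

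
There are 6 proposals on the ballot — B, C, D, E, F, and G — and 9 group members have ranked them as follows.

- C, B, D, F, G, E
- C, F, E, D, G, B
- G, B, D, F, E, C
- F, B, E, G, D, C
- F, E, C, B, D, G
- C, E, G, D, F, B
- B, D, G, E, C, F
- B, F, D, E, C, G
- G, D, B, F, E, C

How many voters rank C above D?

4

Ballots ranking C above D: 4.
Ballots ranking D above C: 5.
So 4 of 9 voters prefer C to D.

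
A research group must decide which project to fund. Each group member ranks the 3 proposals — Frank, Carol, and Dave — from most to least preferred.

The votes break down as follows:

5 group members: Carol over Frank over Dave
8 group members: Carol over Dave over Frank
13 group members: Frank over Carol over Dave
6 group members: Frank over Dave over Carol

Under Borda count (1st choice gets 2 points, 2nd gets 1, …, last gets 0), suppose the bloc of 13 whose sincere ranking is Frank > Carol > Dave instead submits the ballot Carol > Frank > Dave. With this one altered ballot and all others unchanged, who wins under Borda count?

Carol

Borda totals with the altered ballot: Frank 30, Carol 52, Dave 14.
The switch changes the winner from Frank to Carol.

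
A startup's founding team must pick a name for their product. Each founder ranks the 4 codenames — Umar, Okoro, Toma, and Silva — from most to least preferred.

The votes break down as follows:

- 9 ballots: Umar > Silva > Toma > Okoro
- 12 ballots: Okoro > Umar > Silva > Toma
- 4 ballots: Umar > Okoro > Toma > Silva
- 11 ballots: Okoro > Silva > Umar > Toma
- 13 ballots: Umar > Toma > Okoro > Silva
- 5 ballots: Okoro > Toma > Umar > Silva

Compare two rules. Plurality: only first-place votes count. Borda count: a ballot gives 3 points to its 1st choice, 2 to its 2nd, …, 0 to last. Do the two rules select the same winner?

No

Plurality first-place counts: Umar 26, Okoro 28, Toma 0, Silva 0 → Okoro.
Borda totals: Umar 118, Okoro 105, Toma 49, Silva 52 → Umar.
The two rules disagree: plurality picks Okoro, Borda picks Umar.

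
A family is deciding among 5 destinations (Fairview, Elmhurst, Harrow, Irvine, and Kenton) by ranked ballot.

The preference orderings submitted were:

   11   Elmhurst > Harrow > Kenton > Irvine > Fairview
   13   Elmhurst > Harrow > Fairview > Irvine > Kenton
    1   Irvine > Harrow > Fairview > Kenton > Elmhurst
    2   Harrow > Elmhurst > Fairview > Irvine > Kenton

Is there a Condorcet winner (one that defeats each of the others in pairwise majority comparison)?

Head-to-head results (27 voters total):
Fairview vs Elmhurst: Elmhurst wins 26–1.
Fairview vs Harrow: Harrow wins 27–0.
Fairview vs Irvine: Fairview wins 15–12.
Fairview vs Kenton: Fairview wins 16–11.
Elmhurst vs Harrow: Elmhurst wins 24–3.
Elmhurst vs Irvine: Elmhurst wins 26–1.
Elmhurst vs Kenton: Elmhurst wins 26–1.
Harrow vs Irvine: Harrow wins 26–1.
Harrow vs Kenton: Harrow wins 27–0.
Irvine vs Kenton: Irvine wins 16–11.
Elmhurst beats each rival — Fairview (26–1), Harrow (24–3), Irvine (26–1), Kenton (26–1) — so Elmhurst is the Condorcet winner.

Yes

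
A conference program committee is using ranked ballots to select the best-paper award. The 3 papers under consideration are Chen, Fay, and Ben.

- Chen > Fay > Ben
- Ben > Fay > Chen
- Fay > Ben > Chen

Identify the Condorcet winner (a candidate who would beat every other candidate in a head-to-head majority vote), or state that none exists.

Head-to-head results (3 voters total):
Chen vs Fay: Fay wins 2–1.
Chen vs Ben: Ben wins 2–1.
Fay vs Ben: Fay wins 2–1.
Fay beats each rival — Chen (2–1), Ben (2–1) — so Fay is the Condorcet winner.

Fay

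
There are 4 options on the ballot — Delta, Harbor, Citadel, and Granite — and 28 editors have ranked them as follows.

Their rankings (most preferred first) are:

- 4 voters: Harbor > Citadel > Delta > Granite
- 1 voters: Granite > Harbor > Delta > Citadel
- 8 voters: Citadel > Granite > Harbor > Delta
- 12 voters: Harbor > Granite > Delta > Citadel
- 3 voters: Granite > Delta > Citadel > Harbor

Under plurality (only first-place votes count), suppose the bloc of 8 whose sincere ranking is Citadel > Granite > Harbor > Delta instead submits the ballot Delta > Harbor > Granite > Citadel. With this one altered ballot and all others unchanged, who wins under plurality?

Harbor

First-place totals with the altered ballot: Delta 8, Harbor 16, Citadel 0, Granite 4.
The winner is unchanged: still Harbor.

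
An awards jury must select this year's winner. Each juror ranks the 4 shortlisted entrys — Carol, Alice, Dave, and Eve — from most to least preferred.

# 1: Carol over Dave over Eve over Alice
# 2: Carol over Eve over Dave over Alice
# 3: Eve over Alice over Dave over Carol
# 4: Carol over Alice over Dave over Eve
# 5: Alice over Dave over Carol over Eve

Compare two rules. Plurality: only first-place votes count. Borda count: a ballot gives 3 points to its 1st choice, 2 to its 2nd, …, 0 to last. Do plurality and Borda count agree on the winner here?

Plurality first-place counts: Carol 3, Alice 1, Dave 0, Eve 1 → Carol.
Borda totals: Carol 10, Alice 7, Dave 7, Eve 6 → Carol.
The two rules agree on Carol.

Yes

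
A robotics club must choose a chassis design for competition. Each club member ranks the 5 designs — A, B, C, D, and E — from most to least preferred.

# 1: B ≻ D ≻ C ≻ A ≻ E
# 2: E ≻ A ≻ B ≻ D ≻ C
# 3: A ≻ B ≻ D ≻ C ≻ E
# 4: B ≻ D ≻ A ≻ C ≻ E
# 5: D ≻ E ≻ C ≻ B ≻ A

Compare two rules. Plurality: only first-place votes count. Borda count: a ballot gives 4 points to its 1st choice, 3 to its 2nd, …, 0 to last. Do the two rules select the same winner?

Plurality first-place counts: A 1, B 2, C 0, D 1, E 1 → B.
Borda totals: A 10, B 14, C 6, D 13, E 7 → B.
The two rules agree on B.

Yes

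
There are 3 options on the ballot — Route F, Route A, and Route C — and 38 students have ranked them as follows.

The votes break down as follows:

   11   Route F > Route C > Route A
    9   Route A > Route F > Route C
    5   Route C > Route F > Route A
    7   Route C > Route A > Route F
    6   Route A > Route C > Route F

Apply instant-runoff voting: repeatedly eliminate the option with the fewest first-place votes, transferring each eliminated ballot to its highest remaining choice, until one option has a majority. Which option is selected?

Route C

Round 1: Route A 15, Route C 12, Route F 11. Route F has the fewest and is eliminated.
Round 2: Route C 23, Route A 15. Route C has a majority.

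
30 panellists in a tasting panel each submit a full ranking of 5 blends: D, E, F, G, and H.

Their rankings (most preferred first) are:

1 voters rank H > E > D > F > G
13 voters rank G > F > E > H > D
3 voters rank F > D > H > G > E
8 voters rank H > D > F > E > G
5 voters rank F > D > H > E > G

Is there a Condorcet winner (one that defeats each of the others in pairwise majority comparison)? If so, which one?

Head-to-head results (30 voters total):
D vs E: D wins 16–14.
D vs F: F wins 21–9.
D vs G: D wins 17–13.
D vs H: H wins 22–8.
E vs F: F wins 29–1.
E vs G: G wins 16–14.
E vs H: H wins 17–13.
F vs G: F wins 17–13.
F vs H: F wins 21–9.
G vs H: H wins 17–13.
F beats each rival — D (21–9), E (29–1), G (17–13), H (21–9) — so F is the Condorcet winner.

F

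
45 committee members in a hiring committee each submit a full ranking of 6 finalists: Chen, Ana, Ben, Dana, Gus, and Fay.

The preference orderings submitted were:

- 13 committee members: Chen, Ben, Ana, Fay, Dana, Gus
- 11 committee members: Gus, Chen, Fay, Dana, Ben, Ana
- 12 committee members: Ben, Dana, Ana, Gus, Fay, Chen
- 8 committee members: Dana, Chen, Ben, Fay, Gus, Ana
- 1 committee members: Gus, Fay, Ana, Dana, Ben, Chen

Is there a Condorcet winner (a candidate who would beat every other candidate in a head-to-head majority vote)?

No

Head-to-head results (45 voters total):
Chen vs Ana: Chen wins 32–13.
Chen vs Ben: Chen wins 32–13.
Chen vs Dana: Chen wins 24–21.
Chen vs Gus: Gus wins 24–21.
Chen vs Fay: Chen wins 32–13.
Ana vs Ben: Ben wins 44–1.
Ana vs Dana: Dana wins 31–14.
Ana vs Gus: Ana wins 25–20.
Ana vs Fay: Ana wins 25–20.
Ben vs Dana: Ben wins 25–20.
Ben vs Gus: Ben wins 33–12.
Ben vs Fay: Ben wins 33–12.
Dana vs Gus: Dana wins 33–12.
Dana vs Fay: Fay wins 25–20.
Gus vs Fay: Gus wins 24–21.
No candidate beats all others: Chen beats Ana beats Gus beats Chen, a majority cycle.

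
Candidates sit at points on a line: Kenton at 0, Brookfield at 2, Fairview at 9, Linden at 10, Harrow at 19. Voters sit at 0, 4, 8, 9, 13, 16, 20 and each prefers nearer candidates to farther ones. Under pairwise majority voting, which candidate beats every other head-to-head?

Fairview

With single-peaked preferences on a line, the Condorcet winner is the candidate closest to the median voter.
The median voter (position 9) is closest to Fairview at 9.
Check: Fairview vs Brookfield — voters closer to Fairview: 5 of 7.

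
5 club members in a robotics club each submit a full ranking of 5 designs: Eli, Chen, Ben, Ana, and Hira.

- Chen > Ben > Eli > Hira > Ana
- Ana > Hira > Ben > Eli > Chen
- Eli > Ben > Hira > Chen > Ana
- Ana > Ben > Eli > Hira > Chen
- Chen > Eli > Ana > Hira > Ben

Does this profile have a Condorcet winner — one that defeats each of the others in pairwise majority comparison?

Head-to-head results (5 voters total):
Eli vs Chen: Eli wins 3–2.
Eli vs Ben: Ben wins 3–2.
Eli vs Ana: Eli wins 3–2.
Eli vs Hira: Eli wins 4–1.
Chen vs Ben: Ben wins 3–2.
Chen vs Ana: Chen wins 3–2.
Chen vs Hira: Hira wins 3–2.
Ben vs Ana: Ana wins 3–2.
Ben vs Hira: Ben wins 3–2.
Ana vs Hira: Ana wins 3–2.
No candidate beats all others: Eli beats Ana beats Ben beats Eli, a majority cycle.

No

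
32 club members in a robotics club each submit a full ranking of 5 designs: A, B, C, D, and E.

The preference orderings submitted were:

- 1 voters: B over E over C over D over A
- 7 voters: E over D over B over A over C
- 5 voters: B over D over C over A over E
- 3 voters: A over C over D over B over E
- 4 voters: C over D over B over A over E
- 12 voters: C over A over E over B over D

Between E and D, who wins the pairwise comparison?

Ballots ranking E above D: 1+7+12 = 20.
Ballots ranking D above E: 5+3+4 = 12.
E wins the head-to-head, 20–12.

E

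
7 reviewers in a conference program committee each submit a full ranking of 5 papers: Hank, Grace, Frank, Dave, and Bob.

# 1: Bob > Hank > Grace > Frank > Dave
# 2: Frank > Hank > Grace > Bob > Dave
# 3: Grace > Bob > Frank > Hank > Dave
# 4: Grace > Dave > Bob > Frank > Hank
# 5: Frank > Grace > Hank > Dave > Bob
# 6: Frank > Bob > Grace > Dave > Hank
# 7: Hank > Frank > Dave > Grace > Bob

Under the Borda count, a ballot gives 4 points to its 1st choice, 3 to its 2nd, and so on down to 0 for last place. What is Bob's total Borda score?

13

Borda scores:
  Hank: 3 + 3 + 1 + 0 + 2 + 0 + 4 = 13
  Grace: 2 + 2 + 4 + 4 + 3 + 2 + 1 = 18
  Frank: 1 + 4 + 2 + 1 + 4 + 4 + 3 = 19
  Dave: 0 + 0 + 0 + 3 + 1 + 1 + 2 = 7
  Bob: 4 + 1 + 3 + 2 + 0 + 3 + 0 = 13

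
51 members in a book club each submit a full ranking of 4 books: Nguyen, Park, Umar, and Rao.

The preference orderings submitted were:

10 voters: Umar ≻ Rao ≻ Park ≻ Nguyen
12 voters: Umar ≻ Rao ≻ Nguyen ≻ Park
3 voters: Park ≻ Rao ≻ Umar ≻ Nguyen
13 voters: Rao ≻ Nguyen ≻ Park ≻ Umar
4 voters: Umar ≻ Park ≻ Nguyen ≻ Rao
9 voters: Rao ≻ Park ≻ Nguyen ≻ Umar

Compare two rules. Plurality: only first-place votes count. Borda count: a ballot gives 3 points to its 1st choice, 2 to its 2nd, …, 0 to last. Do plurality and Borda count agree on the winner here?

No

Plurality first-place counts: Nguyen 0, Park 3, Umar 26, Rao 22 → Umar.
Borda totals: Nguyen 51, Park 58, Umar 81, Rao 116 → Rao.
The two rules disagree: plurality picks Umar, Borda picks Rao.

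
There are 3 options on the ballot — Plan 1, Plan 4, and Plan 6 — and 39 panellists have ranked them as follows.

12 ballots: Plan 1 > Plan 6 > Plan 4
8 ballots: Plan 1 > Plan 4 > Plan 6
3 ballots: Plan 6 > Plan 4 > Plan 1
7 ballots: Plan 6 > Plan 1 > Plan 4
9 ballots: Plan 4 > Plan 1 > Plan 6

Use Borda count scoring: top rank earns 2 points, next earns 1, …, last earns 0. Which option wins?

Plan 1

Borda scores:
  Plan 1: 12·2 + 8·2 + 3·0 + 7·1 + 9·1 = 56
  Plan 4: 12·0 + 8·1 + 3·1 + 7·0 + 9·2 = 29
  Plan 6: 12·1 + 8·0 + 3·2 + 7·2 + 9·0 = 32
Plan 1 has the highest total.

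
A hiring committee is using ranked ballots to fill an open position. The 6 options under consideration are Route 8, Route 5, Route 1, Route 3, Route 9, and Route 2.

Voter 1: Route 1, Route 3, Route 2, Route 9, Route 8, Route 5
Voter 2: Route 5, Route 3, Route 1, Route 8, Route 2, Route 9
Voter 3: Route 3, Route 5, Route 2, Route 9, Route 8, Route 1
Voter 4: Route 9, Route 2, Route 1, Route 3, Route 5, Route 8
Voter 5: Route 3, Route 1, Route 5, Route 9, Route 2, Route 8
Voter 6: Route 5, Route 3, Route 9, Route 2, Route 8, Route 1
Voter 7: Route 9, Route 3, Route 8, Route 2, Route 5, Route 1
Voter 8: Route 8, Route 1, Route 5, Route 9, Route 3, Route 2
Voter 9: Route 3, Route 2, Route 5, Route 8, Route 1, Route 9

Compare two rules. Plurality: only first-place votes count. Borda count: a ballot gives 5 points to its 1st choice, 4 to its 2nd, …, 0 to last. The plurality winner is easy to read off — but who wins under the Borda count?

Plurality first-place counts: Route 8 1, Route 5 2, Route 1 1, Route 3 3, Route 9 2, Route 2 0 → Route 3.
Borda totals: Route 8 15, Route 5 25, Route 1 20, Route 3 34, Route 9 21, Route 2 20 → Route 3.

Route 3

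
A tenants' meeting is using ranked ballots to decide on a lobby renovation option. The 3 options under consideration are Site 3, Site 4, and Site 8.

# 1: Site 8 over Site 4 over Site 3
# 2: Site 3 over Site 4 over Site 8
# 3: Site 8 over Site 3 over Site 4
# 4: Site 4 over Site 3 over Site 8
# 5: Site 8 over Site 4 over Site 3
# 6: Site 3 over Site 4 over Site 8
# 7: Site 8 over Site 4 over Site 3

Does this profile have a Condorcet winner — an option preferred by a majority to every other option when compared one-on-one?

Yes

Head-to-head results (7 voters total):
Site 3 vs Site 4: Site 4 wins 4–3.
Site 3 vs Site 8: Site 8 wins 4–3.
Site 4 vs Site 8: Site 8 wins 4–3.
Site 8 beats each rival — Site 3 (4–3), Site 4 (4–3) — so Site 8 is the Condorcet winner.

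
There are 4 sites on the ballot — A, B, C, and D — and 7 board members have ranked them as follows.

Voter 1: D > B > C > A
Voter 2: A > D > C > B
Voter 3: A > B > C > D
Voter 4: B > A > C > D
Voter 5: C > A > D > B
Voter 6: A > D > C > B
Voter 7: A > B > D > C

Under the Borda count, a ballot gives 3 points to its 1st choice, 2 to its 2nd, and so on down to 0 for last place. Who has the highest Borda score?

Borda scores:
  A: 0 + 3 + 3 + 2 + 2 + 3 + 3 = 16
  B: 2 + 0 + 2 + 3 + 0 + 0 + 2 = 9
  C: 1 + 1 + 1 + 1 + 3 + 1 + 0 = 8
  D: 3 + 2 + 0 + 0 + 1 + 2 + 1 = 9
A has the highest total.

A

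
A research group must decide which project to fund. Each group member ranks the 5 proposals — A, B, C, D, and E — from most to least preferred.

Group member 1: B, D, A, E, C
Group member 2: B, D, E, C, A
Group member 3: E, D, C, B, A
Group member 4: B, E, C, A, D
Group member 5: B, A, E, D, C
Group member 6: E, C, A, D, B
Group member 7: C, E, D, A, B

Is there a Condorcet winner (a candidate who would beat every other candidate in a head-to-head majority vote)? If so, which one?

B

Head-to-head results (7 voters total):
A vs B: B wins 5–2.
A vs C: C wins 5–2.
A vs D: D wins 4–3.
A vs E: E wins 5–2.
B vs C: B wins 4–3.
B vs D: B wins 4–3.
B vs E: B wins 4–3.
C vs D: D wins 4–3.
C vs E: E wins 6–1.
D vs E: E wins 5–2.
B beats each rival — A (5–2), C (4–3), D (4–3), E (4–3) — so B is the Condorcet winner.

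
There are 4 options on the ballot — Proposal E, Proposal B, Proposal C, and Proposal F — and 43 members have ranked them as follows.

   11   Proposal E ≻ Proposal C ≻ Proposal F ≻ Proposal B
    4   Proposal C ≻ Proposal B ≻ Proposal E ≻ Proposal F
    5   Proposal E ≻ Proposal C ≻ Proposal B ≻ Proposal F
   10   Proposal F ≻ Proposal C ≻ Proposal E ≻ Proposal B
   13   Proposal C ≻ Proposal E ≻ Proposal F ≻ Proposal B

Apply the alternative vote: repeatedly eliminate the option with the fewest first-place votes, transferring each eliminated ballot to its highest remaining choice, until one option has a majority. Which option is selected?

Round 1: Proposal C 17, Proposal E 16, Proposal F 10, Proposal B 0. Proposal B has the fewest and is eliminated.
Round 2: Proposal C 17, Proposal E 16, Proposal F 10. Proposal F has the fewest and is eliminated.
Round 3: Proposal C 27, Proposal E 16. Proposal C has a majority.

Proposal C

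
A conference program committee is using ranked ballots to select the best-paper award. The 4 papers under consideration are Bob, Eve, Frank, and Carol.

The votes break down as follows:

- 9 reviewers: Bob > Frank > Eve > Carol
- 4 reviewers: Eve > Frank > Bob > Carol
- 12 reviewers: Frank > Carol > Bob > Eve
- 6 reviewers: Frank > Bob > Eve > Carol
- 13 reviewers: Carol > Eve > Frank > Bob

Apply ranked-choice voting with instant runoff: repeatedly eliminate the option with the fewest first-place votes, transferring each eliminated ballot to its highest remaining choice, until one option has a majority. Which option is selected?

Round 1: Frank 18, Carol 13, Bob 9, Eve 4. Eve has the fewest and is eliminated.
Round 2: Frank 22, Carol 13, Bob 9. Bob has the fewest and is eliminated.
Round 3: Frank 31, Carol 13. Frank has a majority.

Frank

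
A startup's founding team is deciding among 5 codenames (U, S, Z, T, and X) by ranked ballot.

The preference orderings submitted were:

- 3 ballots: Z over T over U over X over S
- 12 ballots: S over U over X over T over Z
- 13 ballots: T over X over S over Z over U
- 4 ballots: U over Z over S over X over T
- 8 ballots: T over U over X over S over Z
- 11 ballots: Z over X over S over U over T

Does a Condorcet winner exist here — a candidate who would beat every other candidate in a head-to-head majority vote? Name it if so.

Head-to-head results (51 voters total):
U vs S: S wins 36–15.
U vs Z: Z wins 27–24.
U vs T: U wins 27–24.
U vs X: U wins 27–24.
S vs Z: S wins 33–18.
S vs T: S wins 27–24.
S vs X: X wins 35–16.
Z vs T: T wins 33–18.
Z vs X: X wins 33–18.
T vs X: X wins 27–24.
No candidate beats all others: U beats X beats S beats U, a majority cycle.

There is no Condorcet winner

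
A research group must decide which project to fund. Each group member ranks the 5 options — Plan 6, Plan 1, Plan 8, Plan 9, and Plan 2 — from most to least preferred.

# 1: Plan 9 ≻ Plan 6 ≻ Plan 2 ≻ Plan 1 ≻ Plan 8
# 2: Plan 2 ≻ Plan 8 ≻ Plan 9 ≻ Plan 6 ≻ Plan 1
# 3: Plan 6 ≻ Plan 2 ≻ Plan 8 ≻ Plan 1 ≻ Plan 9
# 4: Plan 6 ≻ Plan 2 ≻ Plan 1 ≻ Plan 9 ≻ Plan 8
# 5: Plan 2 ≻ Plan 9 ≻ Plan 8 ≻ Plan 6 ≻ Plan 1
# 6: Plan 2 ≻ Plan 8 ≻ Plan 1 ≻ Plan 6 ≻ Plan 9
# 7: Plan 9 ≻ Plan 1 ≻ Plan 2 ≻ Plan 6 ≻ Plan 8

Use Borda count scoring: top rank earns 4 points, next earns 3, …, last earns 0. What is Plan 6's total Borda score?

15

Borda scores:
  Plan 6: 3 + 1 + 4 + 4 + 1 + 1 + 1 = 15
  Plan 1: 1 + 0 + 1 + 2 + 0 + 2 + 3 = 9
  Plan 8: 0 + 3 + 2 + 0 + 2 + 3 + 0 = 10
  Plan 9: 4 + 2 + 0 + 1 + 3 + 0 + 4 = 14
  Plan 2: 2 + 4 + 3 + 3 + 4 + 4 + 2 = 22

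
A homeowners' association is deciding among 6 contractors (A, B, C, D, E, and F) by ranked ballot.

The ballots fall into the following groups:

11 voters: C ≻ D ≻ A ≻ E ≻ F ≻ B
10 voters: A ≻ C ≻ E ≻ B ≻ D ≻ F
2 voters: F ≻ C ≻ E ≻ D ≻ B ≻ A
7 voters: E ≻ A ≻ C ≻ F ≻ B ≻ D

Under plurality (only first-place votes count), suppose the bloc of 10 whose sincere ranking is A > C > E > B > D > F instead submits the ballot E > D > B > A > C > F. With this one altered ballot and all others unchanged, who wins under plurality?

First-place totals with the altered ballot: A 0, B 0, C 11, D 0, E 17, F 2.
The switch changes the winner from C to E.

E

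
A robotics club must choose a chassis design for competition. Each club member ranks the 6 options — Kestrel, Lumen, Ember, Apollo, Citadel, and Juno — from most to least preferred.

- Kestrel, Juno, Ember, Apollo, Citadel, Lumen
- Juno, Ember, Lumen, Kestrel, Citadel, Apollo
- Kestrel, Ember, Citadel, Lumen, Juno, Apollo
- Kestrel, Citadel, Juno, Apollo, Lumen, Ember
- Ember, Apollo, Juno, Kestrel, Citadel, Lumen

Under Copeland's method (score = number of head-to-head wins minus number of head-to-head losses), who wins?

Pairwise results:
  Kestrel vs Lumen: Kestrel wins 4–1.
  Kestrel vs Ember: Kestrel wins 3–2.
  Kestrel vs Apollo: Kestrel wins 4–1.
  Kestrel vs Citadel: Kestrel wins 5–0.
  Kestrel vs Juno: Kestrel wins 3–2.
  Lumen vs Ember: Ember wins 4–1.
  Lumen vs Apollo: Apollo wins 3–2.
  Lumen vs Citadel: Citadel wins 4–1.
  Lumen vs Juno: Juno wins 4–1.
  Ember vs Apollo: Ember wins 4–1.
  Ember vs Citadel: Ember wins 4–1.
  Ember vs Juno: Juno wins 3–2.
  Apollo vs Citadel: Citadel wins 3–2.
  Apollo vs Juno: Juno wins 4–1.
  Citadel vs Juno: Juno wins 3–2.
Copeland scores (wins − losses):
  Kestrel: 5 − 0 = 5
  Lumen: 0 − 5 = -5
  Ember: 3 − 2 = 1
  Apollo: 1 − 4 = -3
  Citadel: 2 − 3 = -1
  Juno: 4 − 1 = 3
Kestrel has the best Copeland score.

Kestrel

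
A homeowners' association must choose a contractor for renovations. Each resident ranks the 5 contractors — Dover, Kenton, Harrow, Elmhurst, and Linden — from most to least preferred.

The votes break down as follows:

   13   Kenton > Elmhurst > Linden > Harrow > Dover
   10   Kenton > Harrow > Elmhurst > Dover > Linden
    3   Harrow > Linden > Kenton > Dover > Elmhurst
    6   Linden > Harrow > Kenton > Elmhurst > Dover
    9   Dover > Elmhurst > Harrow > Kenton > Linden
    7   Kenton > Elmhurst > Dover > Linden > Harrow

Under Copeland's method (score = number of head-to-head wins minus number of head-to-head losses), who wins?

Pairwise results:
  Dover vs Kenton: Kenton wins 39–9.
  Dover vs Harrow: Harrow wins 32–16.
  Dover vs Elmhurst: Elmhurst wins 36–12.
  Dover vs Linden: Dover wins 26–22.
  Kenton vs Harrow: Kenton wins 30–18.
  Kenton vs Elmhurst: Kenton wins 39–9.
  Kenton vs Linden: Kenton wins 39–9.
  Harrow vs Elmhurst: Elmhurst wins 29–19.
  Harrow vs Linden: Linden wins 26–22.
  Elmhurst vs Linden: Elmhurst wins 39–9.
Copeland scores (wins − losses):
  Dover: 1 − 3 = -2
  Kenton: 4 − 0 = 4
  Harrow: 1 − 3 = -2
  Elmhurst: 3 − 1 = 2
  Linden: 1 − 3 = -2
Kenton has the best Copeland score.

Kenton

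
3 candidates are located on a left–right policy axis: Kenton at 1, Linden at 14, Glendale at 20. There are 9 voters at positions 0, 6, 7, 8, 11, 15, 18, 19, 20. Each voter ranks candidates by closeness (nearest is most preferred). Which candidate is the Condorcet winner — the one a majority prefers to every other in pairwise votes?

Linden

With single-peaked preferences on a line, the Condorcet winner is the candidate closest to the median voter.
The median voter (position 11) is closest to Linden at 14.
Check: Linden vs Glendale — voters closer to Linden: 6 of 9.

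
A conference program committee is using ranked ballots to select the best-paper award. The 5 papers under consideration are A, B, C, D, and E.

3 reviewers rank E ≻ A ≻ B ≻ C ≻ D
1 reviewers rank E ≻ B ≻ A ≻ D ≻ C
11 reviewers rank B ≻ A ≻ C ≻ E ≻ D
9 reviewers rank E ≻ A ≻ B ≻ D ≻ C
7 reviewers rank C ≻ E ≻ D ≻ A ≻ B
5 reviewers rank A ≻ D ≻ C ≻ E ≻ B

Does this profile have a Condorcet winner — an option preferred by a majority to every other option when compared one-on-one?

No

Head-to-head results (36 voters total):
A vs B: A wins 24–12.
A vs C: A wins 29–7.
A vs D: A wins 29–7.
A vs E: E wins 20–16.
B vs C: B wins 24–12.
B vs D: B wins 24–12.
B vs E: E wins 25–11.
C vs D: C wins 21–15.
C vs E: C wins 23–13.
D vs E: E wins 31–5.
No candidate beats all others: A beats C beats E beats A, a majority cycle.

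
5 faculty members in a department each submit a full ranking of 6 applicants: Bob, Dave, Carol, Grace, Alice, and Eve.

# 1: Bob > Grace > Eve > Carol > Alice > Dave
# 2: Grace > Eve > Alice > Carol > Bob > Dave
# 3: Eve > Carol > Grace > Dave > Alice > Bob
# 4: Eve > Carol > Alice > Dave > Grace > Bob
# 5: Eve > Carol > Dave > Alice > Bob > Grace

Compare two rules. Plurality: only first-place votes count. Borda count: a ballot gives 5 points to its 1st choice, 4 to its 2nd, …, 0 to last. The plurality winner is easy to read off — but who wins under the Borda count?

Eve

Plurality first-place counts: Bob 1, Dave 0, Carol 0, Grace 1, Alice 0, Eve 3 → Eve.
Borda totals: Bob 7, Dave 7, Carol 16, Grace 13, Alice 10, Eve 22 → Eve.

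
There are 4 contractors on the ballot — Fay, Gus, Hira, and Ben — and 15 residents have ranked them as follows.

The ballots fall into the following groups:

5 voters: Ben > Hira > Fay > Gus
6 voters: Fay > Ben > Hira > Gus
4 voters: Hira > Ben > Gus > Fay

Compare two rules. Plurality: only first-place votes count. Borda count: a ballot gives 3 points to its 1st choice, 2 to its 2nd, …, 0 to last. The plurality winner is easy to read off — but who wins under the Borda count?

Ben

Plurality first-place counts: Fay 6, Gus 0, Hira 4, Ben 5 → Fay.
Borda totals: Fay 23, Gus 4, Hira 28, Ben 35 → Ben.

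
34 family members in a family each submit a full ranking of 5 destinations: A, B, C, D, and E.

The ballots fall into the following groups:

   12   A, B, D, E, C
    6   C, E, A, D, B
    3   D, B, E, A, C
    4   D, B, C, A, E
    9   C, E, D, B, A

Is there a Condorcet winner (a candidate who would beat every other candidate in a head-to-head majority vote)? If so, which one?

No Condorcet winner

Head-to-head results (34 voters total):
A vs B: A wins 18–16.
A vs C: C wins 19–15.
A vs D: A wins 18–16.
A vs E: E wins 18–16.
B vs C: B wins 19–15.
B vs D: D wins 22–12.
B vs E: B wins 19–15.
C vs D: D wins 19–15.
C vs E: C wins 19–15.
D vs E: D wins 19–15.
No candidate beats all others: A beats B beats C beats A, a majority cycle.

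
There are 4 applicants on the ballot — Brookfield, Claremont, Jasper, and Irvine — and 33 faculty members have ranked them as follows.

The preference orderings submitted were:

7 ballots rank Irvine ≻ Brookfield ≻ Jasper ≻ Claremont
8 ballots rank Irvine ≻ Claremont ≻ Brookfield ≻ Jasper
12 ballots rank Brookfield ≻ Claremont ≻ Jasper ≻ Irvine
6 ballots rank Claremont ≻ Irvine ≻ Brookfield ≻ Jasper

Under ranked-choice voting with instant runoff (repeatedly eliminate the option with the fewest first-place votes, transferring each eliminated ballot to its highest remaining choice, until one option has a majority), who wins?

Irvine

Round 1: Irvine 15, Brookfield 12, Claremont 6, Jasper 0. Jasper has the fewest and is eliminated.
Round 2: Irvine 15, Brookfield 12, Claremont 6. Claremont has the fewest and is eliminated.
Round 3: Irvine 21, Brookfield 12. Irvine has a majority.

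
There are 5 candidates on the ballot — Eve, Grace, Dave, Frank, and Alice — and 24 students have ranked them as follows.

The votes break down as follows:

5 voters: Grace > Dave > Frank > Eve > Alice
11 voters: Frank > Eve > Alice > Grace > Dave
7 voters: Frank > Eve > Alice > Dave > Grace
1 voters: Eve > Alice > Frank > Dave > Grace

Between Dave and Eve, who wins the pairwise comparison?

Ballots ranking Dave above Eve: 5.
Ballots ranking Eve above Dave: 11+7+1 = 19.
Eve wins the head-to-head, 19–5.

Eve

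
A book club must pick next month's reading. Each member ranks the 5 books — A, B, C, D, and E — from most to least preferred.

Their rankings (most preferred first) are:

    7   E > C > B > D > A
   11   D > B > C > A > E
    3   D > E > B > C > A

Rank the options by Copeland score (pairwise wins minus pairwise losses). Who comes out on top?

D

Pairwise results:
  A vs B: B wins 21–0.
  A vs C: C wins 21–0.
  A vs D: D wins 21–0.
  A vs E: A wins 11–10.
  B vs C: B wins 14–7.
  B vs D: D wins 14–7.
  B vs E: B wins 11–10.
  C vs D: D wins 14–7.
  C vs E: C wins 11–10.
  D vs E: D wins 14–7.
Copeland scores (wins − losses):
  A: 1 − 3 = -2
  B: 3 − 1 = 2
  C: 2 − 2 = 0
  D: 4 − 0 = 4
  E: 0 − 4 = -4
D has the best Copeland score.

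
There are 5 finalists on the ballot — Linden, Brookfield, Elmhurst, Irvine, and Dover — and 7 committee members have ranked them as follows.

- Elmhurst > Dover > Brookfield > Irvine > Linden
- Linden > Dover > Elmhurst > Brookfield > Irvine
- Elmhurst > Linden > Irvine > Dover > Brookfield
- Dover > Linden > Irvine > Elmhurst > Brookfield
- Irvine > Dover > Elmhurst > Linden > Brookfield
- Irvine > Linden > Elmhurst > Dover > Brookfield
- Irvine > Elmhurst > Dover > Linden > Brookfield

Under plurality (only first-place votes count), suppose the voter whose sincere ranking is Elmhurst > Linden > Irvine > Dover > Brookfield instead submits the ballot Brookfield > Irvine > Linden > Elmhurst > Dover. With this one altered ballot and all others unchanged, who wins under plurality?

Irvine

First-place totals with the altered ballot: Linden 1, Brookfield 1, Elmhurst 1, Irvine 3, Dover 1.
The winner is unchanged: still Irvine.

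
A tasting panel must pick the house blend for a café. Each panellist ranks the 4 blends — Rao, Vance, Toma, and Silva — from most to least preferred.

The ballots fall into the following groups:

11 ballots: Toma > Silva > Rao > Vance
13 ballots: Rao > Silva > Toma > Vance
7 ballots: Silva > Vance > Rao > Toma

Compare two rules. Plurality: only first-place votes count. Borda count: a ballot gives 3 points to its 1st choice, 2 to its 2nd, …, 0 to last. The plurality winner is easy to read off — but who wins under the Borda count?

Plurality first-place counts: Rao 13, Vance 0, Toma 11, Silva 7 → Rao.
Borda totals: Rao 57, Vance 14, Toma 46, Silva 69 → Silva.

Silva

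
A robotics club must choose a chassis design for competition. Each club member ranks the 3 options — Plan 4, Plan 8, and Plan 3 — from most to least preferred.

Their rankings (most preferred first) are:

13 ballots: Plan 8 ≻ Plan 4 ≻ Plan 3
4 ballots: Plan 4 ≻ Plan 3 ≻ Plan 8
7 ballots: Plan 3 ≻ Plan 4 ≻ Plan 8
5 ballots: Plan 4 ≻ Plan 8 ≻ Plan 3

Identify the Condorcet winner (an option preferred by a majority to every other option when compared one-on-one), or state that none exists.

Plan 4

Head-to-head results (29 voters total):
Plan 4 vs Plan 8: Plan 4 wins 16–13.
Plan 4 vs Plan 3: Plan 4 wins 22–7.
Plan 8 vs Plan 3: Plan 8 wins 18–11.
Plan 4 beats each rival — Plan 8 (16–13), Plan 3 (22–7) — so Plan 4 is the Condorcet winner.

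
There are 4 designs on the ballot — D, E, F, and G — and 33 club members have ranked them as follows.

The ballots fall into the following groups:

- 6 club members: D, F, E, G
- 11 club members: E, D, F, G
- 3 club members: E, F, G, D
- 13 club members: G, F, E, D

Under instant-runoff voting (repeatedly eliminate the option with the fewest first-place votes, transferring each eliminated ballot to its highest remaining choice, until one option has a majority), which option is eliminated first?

Round 1: E 14, G 13, D 6, F 0. F has the fewest and is eliminated.
Round 2: E 14, G 13, D 6. D has the fewest and is eliminated.
Round 3: E 20, G 13. E has a majority.

F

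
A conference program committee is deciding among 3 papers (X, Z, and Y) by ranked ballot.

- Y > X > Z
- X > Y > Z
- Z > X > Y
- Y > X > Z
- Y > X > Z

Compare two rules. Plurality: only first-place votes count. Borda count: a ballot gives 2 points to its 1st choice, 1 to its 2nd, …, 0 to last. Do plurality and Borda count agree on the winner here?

Yes

Plurality first-place counts: X 1, Z 1, Y 3 → Y.
Borda totals: X 6, Z 2, Y 7 → Y.
The two rules agree on Y.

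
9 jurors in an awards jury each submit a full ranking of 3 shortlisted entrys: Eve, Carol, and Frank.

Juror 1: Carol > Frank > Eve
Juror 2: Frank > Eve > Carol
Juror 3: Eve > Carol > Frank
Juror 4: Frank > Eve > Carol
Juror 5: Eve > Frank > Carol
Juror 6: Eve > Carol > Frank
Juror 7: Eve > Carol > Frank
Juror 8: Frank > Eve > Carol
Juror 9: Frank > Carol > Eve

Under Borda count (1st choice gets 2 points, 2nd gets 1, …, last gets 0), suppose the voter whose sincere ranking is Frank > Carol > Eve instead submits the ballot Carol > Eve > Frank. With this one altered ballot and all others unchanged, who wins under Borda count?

Eve

Borda totals with the altered ballot: Eve 12, Carol 7, Frank 8.
The winner is unchanged: still Eve.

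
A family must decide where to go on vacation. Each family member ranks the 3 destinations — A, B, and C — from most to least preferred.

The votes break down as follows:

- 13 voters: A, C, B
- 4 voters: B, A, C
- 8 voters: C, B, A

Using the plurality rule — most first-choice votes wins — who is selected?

First-place vote totals:
  A: 13
  B: 4
  C: 8
A has the most first-place votes.

A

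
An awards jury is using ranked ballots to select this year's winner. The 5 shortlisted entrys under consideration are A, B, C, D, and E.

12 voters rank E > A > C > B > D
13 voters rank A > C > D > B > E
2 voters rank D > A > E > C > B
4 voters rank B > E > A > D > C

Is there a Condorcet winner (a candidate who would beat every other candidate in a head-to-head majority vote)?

Head-to-head results (31 voters total):
A vs B: A wins 27–4.
A vs C: A wins 31–0.
A vs D: A wins 29–2.
A vs E: E wins 16–15.
B vs C: C wins 27–4.
B vs D: B wins 16–15.
B vs E: B wins 17–14.
C vs D: C wins 25–6.
C vs E: E wins 18–13.
D vs E: E wins 16–15.
No candidate beats all others: A beats B beats E beats A, a majority cycle.

No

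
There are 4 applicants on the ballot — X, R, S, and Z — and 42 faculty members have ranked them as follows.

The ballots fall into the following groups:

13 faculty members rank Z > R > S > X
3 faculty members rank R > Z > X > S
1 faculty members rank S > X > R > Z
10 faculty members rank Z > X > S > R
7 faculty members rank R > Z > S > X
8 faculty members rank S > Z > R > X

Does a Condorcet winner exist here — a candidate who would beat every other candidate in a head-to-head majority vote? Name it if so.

Z

Head-to-head results (42 voters total):
X vs R: R wins 31–11.
X vs S: S wins 29–13.
X vs Z: Z wins 41–1.
R vs S: R wins 23–19.
R vs Z: Z wins 31–11.
S vs Z: Z wins 33–9.
Z beats each rival — X (41–1), R (31–11), S (33–9) — so Z is the Condorcet winner.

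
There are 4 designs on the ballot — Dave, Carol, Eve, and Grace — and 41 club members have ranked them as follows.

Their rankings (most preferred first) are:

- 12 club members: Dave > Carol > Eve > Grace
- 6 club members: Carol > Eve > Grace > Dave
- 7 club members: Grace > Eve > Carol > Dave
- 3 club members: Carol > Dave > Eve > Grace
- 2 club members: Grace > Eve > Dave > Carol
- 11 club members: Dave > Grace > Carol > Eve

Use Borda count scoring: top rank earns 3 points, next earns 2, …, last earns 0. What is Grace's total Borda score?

55

Borda scores:
  Dave: 12·3 + 6·0 + 7·0 + 3·2 + 2·1 + 11·3 = 77
  Carol: 12·2 + 6·3 + 7·1 + 3·3 + 2·0 + 11·1 = 69
  Eve: 12·1 + 6·2 + 7·2 + 3·1 + 2·2 + 11·0 = 45
  Grace: 12·0 + 6·1 + 7·3 + 3·0 + 2·3 + 11·2 = 55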